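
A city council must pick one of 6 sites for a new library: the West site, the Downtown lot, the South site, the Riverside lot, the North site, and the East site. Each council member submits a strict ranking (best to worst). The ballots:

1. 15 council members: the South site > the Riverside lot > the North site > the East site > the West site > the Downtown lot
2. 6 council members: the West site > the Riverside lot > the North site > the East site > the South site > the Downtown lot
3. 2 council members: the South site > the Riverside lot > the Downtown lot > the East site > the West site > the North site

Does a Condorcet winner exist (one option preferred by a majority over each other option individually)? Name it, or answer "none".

the South site

the South site vs the West site: 17–6 for the South site.
the South site vs the Downtown lot: 23–0 for the South site.
the South site vs the Riverside lot: 17–6 for the South site.
the South site vs the North site: 17–6 for the South site.
the South site vs the East site: 17–6 for the South site.
the South site beats every other option head-to-head.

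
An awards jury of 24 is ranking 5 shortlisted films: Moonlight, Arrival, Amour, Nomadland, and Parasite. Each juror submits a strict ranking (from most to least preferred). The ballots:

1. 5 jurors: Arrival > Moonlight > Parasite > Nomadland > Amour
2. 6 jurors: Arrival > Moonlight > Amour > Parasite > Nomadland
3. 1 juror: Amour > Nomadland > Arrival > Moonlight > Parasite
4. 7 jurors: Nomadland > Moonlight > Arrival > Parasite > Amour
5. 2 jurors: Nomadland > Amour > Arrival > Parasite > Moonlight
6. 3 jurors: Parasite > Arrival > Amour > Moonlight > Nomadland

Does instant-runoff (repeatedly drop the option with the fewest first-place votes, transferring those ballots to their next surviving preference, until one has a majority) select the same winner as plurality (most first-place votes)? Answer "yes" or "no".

Instant-runoff — R1 Moonlight 0, Arrival 11, Amour 1, Nomadland 9, Parasite 3 (Moonlight out); R2 Arrival 11, Amour 1, Nomadland 9, Parasite 3 (Amour out); R3 Arrival 11, Nomadland 10, Parasite 3 (Parasite out); R4 Arrival 14, Nomadland 10 (Arrival winner). Winner: Arrival.
Plurality — first-place votes: Moonlight 0, Arrival 11, Amour 1, Nomadland 9, Parasite 3. Winner: Arrival.
The two methods agree.

yes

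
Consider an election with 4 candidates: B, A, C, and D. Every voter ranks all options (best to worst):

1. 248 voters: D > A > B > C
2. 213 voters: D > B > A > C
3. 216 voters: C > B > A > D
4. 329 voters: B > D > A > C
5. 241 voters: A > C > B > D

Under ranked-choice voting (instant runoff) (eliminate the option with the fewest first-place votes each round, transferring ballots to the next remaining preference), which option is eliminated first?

Round 1: B 329, A 241, C 216, D 461. Eliminate C.

C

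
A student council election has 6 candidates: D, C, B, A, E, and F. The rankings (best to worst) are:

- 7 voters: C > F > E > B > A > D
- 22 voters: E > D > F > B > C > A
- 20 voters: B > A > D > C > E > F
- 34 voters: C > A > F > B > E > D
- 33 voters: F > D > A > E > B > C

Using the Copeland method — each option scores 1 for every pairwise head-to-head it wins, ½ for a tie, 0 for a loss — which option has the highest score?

D: beats C; loses to B, A, E, and F → score 1.
C: beats A, E, and F; loses to D and B → score 3.
B: beats D and C; loses to A, E, and F → score 2.
A: beats D, B, and E; loses to C and F → score 3.
E: beats D and B; loses to C, A, and F → score 2.
F: beats D, B, A, and E; loses to C → score 4.
F has the best pairwise record.

F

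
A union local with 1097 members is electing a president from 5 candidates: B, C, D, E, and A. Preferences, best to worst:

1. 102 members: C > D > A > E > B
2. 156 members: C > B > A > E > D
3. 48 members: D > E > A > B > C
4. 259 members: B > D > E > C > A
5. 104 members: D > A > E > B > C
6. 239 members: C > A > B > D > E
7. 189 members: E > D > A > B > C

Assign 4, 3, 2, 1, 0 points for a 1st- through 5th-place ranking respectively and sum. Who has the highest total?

B: 102·0 + 156·3 + 48·1 + 259·4 + 104·1 + 239·2 + 189·1 = 2323
C: 102·4 + 156·4 + 48·0 + 259·1 + 104·0 + 239·4 + 189·0 = 2247
D: 102·3 + 156·0 + 48·4 + 259·3 + 104·4 + 239·1 + 189·3 = 2497
E: 102·1 + 156·1 + 48·3 + 259·2 + 104·2 + 239·0 + 189·4 = 1884
A: 102·2 + 156·2 + 48·2 + 259·0 + 104·3 + 239·3 + 189·2 = 2019
D has the highest Borda score (2497).

D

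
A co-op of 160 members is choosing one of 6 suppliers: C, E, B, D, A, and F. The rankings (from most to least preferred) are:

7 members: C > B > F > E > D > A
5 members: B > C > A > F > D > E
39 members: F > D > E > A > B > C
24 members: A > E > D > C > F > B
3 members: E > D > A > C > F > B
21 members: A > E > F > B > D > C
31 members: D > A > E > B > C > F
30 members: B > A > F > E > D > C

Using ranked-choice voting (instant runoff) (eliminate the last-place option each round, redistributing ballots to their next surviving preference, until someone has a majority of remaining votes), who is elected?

A

Round 1: C 7, E 3, B 35, D 31, A 45, F 39. Eliminate E.
Round 2: C 7, B 35, D 34, A 45, F 39. Eliminate C.
Round 3: B 42, D 34, A 45, F 39. Eliminate D.
Round 4: B 42, A 79, F 39. Eliminate F.
Round 5: B 42, A 118. A has a majority.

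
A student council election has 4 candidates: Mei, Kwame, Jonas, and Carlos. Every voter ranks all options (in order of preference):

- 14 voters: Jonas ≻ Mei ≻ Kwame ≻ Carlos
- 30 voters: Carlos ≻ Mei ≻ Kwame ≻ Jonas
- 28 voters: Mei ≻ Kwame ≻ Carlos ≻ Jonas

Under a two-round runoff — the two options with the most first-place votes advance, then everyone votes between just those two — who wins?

Mei

Round 1 first-place votes: Mei 28, Kwame 0, Jonas 14, Carlos 30.
Carlos and Mei advance.
Runoff: Carlos is preferred to Mei by 30 voters; Mei by 42.
Mei wins the runoff.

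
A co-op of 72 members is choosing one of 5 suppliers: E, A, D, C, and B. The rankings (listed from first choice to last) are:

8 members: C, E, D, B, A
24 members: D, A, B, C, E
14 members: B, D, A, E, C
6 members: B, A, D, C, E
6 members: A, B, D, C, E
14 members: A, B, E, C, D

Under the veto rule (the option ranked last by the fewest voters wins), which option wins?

Last-place votes: E 36, A 8, D 14, C 14, B 0.
B is ranked last by the fewest voters, so B wins.

B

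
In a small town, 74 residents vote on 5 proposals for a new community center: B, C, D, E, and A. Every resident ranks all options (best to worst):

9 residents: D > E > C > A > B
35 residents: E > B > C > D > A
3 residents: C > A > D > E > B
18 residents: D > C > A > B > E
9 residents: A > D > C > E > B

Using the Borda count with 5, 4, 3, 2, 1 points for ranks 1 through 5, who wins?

B: 9·1 + 35·4 + 3·1 + 18·2 + 9·1 = 197
C: 9·3 + 35·3 + 3·5 + 18·4 + 9·3 = 246
D: 9·5 + 35·2 + 3·3 + 18·5 + 9·4 = 250
E: 9·4 + 35·5 + 3·2 + 18·1 + 9·2 = 253
A: 9·2 + 35·1 + 3·4 + 18·3 + 9·5 = 164
E has the highest Borda score (253).

E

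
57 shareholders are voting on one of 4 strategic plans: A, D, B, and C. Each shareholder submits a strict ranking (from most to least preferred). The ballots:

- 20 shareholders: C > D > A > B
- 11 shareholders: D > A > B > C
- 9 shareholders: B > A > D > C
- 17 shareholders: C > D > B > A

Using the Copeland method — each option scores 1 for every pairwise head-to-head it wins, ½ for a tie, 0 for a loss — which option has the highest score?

A: beats B; loses to D and C → score 1.
D: beats A and B; loses to C → score 2.
B: loses to A, D, and C → score 0.
C: beats A, D, and B → score 3.
C has the best pairwise record.

C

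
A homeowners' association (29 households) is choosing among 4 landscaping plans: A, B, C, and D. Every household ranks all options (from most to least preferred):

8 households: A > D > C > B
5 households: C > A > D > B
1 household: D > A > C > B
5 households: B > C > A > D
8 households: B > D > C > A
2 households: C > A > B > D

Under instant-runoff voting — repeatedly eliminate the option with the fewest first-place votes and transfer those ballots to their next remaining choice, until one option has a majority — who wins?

Round 1: A 8, B 13, C 7, D 1. Eliminate D.
Round 2: A 9, B 13, C 7. Eliminate C.
Round 3: A 16, B 13. A has a majority.

A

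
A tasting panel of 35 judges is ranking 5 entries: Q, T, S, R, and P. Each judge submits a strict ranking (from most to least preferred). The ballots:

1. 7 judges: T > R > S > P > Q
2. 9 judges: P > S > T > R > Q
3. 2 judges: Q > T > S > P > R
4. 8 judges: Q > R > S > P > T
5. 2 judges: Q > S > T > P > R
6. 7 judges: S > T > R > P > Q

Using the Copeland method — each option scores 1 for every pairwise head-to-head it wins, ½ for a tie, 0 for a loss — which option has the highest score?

Q: loses to T, S, R, and P → score 0.
T: beats Q, R, and P; loses to S → score 3.
S: beats Q, T, R, and P → score 4.
R: beats Q and P; loses to T and S → score 2.
P: beats Q; loses to T, S, and R → score 1.
S has the best pairwise record.

S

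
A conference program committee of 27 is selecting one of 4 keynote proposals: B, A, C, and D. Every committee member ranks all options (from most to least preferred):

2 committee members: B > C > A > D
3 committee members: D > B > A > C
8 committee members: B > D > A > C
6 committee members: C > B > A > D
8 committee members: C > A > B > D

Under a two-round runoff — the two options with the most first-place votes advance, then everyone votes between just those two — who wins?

C

Round 1 first-place votes: B 10, A 0, C 14, D 3.
C and B advance.
Runoff: C is preferred to B by 14 voters; B by 13.
C wins the runoff.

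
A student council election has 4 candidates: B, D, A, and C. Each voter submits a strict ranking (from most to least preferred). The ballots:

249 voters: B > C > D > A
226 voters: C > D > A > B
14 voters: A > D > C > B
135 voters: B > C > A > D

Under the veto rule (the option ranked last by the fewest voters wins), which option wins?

Last-place votes: B 240, D 135, A 249, C 0.
C is ranked last by the fewest voters, so C wins.

C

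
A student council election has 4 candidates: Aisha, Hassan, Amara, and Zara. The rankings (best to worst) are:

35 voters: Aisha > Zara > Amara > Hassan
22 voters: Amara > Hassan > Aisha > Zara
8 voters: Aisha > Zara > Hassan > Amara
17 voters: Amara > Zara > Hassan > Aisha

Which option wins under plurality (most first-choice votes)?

First-place votes: Aisha 43, Hassan 0, Amara 39, Zara 0.
Aisha has the most first-place votes.

Aisha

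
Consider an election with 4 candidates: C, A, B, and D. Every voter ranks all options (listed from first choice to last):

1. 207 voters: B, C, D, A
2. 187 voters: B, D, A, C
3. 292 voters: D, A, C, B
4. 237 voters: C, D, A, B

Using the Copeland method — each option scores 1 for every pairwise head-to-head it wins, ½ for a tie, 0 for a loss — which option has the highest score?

D

C: beats B; loses to A and D → score 1.
A: beats C and B; loses to D → score 2.
B: loses to C, A, and D → score 0.
D: beats C, A, and B → score 3.
D has the best pairwise record.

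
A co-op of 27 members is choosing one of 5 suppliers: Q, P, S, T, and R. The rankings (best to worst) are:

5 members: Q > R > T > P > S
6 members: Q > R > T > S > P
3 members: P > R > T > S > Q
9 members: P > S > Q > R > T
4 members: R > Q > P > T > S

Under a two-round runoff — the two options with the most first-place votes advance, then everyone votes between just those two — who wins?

Q

Round 1 first-place votes: Q 11, P 12, S 0, T 0, R 4.
P and Q advance.
Runoff: P is preferred to Q by 12 voters; Q by 15.
Q wins the runoff.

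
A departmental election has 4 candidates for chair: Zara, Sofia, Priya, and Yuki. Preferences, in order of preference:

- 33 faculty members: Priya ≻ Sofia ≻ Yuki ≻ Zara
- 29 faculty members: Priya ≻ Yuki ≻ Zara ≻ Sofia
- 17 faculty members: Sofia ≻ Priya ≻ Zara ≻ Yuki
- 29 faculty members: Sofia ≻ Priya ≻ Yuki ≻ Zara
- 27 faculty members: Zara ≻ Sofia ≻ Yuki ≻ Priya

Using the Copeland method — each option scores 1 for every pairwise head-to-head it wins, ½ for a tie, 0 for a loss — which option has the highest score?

Sofia

Zara: loses to Sofia, Priya, and Yuki → score 0.
Sofia: beats Zara, Priya, and Yuki → score 3.
Priya: beats Zara and Yuki; loses to Sofia → score 2.
Yuki: beats Zara; loses to Sofia and Priya → score 1.
Sofia has the best pairwise record.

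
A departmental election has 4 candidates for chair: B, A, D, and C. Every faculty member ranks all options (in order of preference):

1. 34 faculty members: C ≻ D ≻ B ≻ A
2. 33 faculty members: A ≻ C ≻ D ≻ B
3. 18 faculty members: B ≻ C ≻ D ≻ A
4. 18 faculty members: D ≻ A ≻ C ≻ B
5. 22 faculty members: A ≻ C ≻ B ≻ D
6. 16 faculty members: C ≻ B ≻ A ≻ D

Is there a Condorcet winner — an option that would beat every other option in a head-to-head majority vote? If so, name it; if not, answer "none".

A

A vs B: 73–68 for A.
A vs D: 71–70 for A.
A vs C: 73–68 for A.
A beats every other option head-to-head.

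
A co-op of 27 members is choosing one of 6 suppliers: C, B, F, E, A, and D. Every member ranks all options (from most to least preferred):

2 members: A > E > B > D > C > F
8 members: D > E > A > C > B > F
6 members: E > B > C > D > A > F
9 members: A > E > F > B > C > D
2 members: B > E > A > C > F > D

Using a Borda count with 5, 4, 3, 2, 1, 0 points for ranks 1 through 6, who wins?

C: 2·1 + 8·2 + 6·3 + 9·1 + 2·2 = 49
B: 2·3 + 8·1 + 6·4 + 9·2 + 2·5 = 66
F: 2·0 + 8·0 + 6·0 + 9·3 + 2·1 = 29
E: 2·4 + 8·4 + 6·5 + 9·4 + 2·4 = 114
A: 2·5 + 8·3 + 6·1 + 9·5 + 2·3 = 91
D: 2·2 + 8·5 + 6·2 + 9·0 + 2·0 = 56
E has the highest Borda score (114).

E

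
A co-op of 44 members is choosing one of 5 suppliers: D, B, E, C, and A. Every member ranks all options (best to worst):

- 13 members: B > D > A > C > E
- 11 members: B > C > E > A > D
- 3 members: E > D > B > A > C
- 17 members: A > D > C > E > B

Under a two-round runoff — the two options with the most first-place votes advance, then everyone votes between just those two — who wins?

B

Round 1 first-place votes: D 0, B 24, E 3, C 0, A 17.
B and A advance.
Runoff: B is preferred to A by 27 voters; A by 17.
B wins the runoff.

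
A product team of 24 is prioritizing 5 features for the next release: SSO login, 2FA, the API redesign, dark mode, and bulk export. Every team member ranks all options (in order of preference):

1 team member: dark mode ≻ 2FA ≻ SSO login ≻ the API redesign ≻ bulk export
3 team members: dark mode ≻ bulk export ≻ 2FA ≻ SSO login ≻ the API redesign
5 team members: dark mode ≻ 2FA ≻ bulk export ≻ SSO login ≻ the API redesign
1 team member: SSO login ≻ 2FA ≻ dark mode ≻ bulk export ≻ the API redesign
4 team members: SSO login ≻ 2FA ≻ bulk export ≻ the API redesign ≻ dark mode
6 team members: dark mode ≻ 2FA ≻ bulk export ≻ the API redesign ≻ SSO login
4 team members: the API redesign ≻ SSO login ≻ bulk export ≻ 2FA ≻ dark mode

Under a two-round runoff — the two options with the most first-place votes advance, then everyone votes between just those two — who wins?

dark mode

Round 1 first-place votes: SSO login 5, 2FA 0, the API redesign 4, dark mode 15, bulk export 0.
dark mode and SSO login advance.
Runoff: dark mode is preferred to SSO login by 15 voters; SSO login by 9.
dark mode wins the runoff.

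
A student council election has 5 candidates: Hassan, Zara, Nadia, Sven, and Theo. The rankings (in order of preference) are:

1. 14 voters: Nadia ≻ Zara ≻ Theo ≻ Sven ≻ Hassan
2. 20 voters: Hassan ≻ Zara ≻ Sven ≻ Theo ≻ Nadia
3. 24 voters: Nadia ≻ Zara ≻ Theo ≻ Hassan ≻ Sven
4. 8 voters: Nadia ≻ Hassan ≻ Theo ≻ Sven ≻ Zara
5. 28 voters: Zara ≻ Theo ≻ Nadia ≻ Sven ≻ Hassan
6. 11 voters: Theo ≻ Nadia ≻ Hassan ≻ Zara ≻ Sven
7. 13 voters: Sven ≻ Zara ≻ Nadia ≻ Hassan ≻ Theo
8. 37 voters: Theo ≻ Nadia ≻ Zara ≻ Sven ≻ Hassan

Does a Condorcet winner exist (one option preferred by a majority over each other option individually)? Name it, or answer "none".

none

Checking pairwise contests:
Zara beats Hassan 116–39.
Nadia beats Zara 94–61.
Theo beats Nadia 96–59.
Zara beats Sven 134–21.
Zara beats Theo 99–56.
Every option loses at least one head-to-head, so there is no Condorcet winner.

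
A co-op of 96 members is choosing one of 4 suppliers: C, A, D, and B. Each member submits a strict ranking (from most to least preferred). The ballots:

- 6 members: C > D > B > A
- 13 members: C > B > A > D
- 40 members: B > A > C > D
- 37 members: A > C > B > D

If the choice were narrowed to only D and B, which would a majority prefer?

Voters preferring D to B: 6; preferring B to D: 90.
B wins the head-to-head.

B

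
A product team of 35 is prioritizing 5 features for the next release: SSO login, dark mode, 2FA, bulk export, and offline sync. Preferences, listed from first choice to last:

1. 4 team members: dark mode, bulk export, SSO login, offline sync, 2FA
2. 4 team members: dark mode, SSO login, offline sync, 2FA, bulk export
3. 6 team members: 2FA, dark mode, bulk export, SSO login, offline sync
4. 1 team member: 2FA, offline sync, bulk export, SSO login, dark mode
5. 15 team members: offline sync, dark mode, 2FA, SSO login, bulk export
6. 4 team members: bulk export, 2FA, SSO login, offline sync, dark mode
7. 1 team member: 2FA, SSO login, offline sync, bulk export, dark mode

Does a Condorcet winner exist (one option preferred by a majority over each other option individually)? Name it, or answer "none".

none

Checking pairwise contests:
dark mode beats SSO login 29–6.
offline sync beats dark mode 21–14.
dark mode beats 2FA 23–12.
SSO login beats bulk export 20–15.
SSO login beats offline sync 19–16.
Every option loses at least one head-to-head, so there is no Condorcet winner.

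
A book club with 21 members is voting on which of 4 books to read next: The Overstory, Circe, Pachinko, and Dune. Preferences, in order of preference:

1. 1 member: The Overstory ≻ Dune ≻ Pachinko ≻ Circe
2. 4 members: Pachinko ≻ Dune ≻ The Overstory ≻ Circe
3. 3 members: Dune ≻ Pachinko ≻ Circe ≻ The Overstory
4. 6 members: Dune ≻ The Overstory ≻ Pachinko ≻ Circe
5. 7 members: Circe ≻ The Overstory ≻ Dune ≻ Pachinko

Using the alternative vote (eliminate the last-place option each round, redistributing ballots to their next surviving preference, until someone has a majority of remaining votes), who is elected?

Dune

Round 1: The Overstory 1, Circe 7, Pachinko 4, Dune 9. Eliminate The Overstory.
Round 2: Circe 7, Pachinko 4, Dune 10. Eliminate Pachinko.
Round 3: Circe 7, Dune 14. Dune has a majority.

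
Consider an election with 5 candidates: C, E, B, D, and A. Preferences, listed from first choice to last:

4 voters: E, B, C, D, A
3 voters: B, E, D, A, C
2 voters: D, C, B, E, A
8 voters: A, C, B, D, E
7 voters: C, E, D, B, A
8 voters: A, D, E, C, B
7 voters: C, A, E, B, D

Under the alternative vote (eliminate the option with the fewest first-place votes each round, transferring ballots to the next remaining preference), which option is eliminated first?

Round 1: C 14, E 4, B 3, D 2, A 16. Eliminate D.

D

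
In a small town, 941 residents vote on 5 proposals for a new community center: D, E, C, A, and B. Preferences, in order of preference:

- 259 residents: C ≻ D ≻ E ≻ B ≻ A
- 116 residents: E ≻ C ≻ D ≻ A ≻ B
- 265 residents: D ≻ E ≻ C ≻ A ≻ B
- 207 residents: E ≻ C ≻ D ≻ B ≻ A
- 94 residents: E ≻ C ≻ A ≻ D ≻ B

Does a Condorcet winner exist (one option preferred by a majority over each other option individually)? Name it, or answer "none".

none

Checking pairwise contests:
C beats D 676–265.
D beats E 524–417.
E beats C 682–259.
D beats A 847–94.
D beats B 941–0.
Every option loses at least one head-to-head, so there is no Condorcet winner.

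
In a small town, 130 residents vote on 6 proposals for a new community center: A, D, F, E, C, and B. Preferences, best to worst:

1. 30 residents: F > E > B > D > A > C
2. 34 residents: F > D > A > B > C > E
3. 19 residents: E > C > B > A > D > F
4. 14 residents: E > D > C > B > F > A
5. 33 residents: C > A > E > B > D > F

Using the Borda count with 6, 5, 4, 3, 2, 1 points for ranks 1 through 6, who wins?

E

A: 30·2 + 34·4 + 19·3 + 14·1 + 33·5 = 432
D: 30·3 + 34·5 + 19·2 + 14·5 + 33·2 = 434
F: 30·6 + 34·6 + 19·1 + 14·2 + 33·1 = 464
E: 30·5 + 34·1 + 19·6 + 14·6 + 33·4 = 514
C: 30·1 + 34·2 + 19·5 + 14·4 + 33·6 = 447
B: 30·4 + 34·3 + 19·4 + 14·3 + 33·3 = 439
E has the highest Borda score (514).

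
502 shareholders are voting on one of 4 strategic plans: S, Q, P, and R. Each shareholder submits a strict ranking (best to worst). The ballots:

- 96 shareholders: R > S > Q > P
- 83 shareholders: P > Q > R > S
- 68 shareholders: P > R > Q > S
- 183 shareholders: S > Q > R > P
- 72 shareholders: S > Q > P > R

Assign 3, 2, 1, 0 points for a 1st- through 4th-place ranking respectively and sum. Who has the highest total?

S

S: 96·2 + 83·0 + 68·0 + 183·3 + 72·3 = 957
Q: 96·1 + 83·2 + 68·1 + 183·2 + 72·2 = 840
P: 96·0 + 83·3 + 68·3 + 183·0 + 72·1 = 525
R: 96·3 + 83·1 + 68·2 + 183·1 + 72·0 = 690
S has the highest Borda score (957).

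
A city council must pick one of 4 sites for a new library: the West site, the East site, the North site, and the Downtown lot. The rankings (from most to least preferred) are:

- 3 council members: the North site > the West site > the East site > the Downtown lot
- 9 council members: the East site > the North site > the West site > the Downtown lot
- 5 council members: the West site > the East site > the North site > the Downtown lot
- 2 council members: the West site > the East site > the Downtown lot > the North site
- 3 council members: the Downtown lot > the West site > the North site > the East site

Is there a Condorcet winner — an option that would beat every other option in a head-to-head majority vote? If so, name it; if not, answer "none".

none

Checking pairwise contests:
the North site beats the West site 12–10.
the West site beats the East site 13–9.
the East site beats the North site 16–6.
the West site beats the Downtown lot 19–3.
Every option loses at least one head-to-head, so there is no Condorcet winner.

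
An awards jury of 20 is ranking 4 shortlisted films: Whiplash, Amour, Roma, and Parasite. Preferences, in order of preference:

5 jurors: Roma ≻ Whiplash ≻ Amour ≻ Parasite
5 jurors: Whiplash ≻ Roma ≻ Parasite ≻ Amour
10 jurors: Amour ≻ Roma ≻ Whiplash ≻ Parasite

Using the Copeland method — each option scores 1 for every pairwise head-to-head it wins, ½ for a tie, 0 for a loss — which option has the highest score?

Whiplash: beats Parasite; ties Amour; loses to Roma → score 1.5.
Amour: beats Parasite; ties Whiplash and Roma → score 2.
Roma: beats Whiplash and Parasite; ties Amour → score 2.5.
Parasite: loses to Whiplash, Amour, and Roma → score 0.
Roma has the best pairwise record.

Roma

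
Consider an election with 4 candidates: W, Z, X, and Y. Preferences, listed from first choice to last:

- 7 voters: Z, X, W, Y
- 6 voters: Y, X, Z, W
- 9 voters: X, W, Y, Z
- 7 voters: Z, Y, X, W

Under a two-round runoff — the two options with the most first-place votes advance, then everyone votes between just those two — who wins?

Round 1 first-place votes: W 0, Z 14, X 9, Y 6.
Z and X advance.
Runoff: Z is preferred to X by 14 voters; X by 15.
X wins the runoff.

X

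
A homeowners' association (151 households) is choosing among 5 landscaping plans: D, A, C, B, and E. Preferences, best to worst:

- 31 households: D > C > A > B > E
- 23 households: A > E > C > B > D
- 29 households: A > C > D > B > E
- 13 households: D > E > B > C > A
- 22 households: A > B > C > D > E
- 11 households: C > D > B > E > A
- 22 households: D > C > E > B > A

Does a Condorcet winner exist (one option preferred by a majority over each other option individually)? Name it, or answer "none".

C vs D: 85–66 for C.
C vs A: 77–74 for C.
C vs B: 116–35 for C.
C vs E: 115–36 for C.
C beats every other option head-to-head.

C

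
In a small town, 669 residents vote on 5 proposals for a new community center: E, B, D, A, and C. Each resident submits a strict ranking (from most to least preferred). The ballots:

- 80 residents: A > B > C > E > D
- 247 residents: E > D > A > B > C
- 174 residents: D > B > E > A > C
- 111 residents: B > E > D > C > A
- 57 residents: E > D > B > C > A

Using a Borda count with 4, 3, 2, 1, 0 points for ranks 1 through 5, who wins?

E: 80·1 + 247·4 + 174·2 + 111·3 + 57·4 = 1977
B: 80·3 + 247·1 + 174·3 + 111·4 + 57·2 = 1567
D: 80·0 + 247·3 + 174·4 + 111·2 + 57·3 = 1830
A: 80·4 + 247·2 + 174·1 + 111·0 + 57·0 = 988
C: 80·2 + 247·0 + 174·0 + 111·1 + 57·1 = 328
E has the highest Borda score (1977).

E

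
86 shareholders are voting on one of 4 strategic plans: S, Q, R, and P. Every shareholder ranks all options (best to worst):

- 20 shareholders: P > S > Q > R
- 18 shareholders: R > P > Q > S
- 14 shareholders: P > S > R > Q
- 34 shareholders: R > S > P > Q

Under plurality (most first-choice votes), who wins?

R

First-place votes: S 0, Q 0, R 52, P 34.
R has the most first-place votes.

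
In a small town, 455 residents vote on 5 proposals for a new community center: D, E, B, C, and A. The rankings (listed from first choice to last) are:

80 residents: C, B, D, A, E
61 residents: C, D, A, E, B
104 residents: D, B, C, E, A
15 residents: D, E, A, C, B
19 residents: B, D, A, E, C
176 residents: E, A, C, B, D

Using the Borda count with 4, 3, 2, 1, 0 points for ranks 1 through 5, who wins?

D: 80·2 + 61·3 + 104·4 + 15·4 + 19·3 + 176·0 = 876
E: 80·0 + 61·1 + 104·1 + 15·3 + 19·1 + 176·4 = 933
B: 80·3 + 61·0 + 104·3 + 15·0 + 19·4 + 176·1 = 804
C: 80·4 + 61·4 + 104·2 + 15·1 + 19·0 + 176·2 = 1139
A: 80·1 + 61·2 + 104·0 + 15·2 + 19·2 + 176·3 = 798
C has the highest Borda score (1139).

C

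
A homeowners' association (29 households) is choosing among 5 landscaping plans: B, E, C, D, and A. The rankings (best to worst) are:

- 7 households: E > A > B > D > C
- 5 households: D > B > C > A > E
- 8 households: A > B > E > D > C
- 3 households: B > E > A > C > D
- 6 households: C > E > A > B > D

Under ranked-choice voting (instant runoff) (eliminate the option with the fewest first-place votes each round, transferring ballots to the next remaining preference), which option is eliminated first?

Round 1: B 3, E 7, C 6, D 5, A 8. Eliminate B.

B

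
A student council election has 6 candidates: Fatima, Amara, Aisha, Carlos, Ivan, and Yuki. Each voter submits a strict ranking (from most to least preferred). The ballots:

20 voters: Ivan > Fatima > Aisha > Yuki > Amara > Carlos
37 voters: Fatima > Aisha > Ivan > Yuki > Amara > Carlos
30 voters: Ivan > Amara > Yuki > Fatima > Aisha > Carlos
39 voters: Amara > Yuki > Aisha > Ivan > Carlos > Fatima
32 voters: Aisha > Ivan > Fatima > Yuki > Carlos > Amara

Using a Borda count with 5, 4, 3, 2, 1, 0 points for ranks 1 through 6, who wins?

Fatima: 20·4 + 37·5 + 30·2 + 39·0 + 32·3 = 421
Amara: 20·1 + 37·1 + 30·4 + 39·5 + 32·0 = 372
Aisha: 20·3 + 37·4 + 30·1 + 39·3 + 32·5 = 515
Carlos: 20·0 + 37·0 + 30·0 + 39·1 + 32·1 = 71
Ivan: 20·5 + 37·3 + 30·5 + 39·2 + 32·4 = 567
Yuki: 20·2 + 37·2 + 30·3 + 39·4 + 32·2 = 424
Ivan has the highest Borda score (567).

Ivan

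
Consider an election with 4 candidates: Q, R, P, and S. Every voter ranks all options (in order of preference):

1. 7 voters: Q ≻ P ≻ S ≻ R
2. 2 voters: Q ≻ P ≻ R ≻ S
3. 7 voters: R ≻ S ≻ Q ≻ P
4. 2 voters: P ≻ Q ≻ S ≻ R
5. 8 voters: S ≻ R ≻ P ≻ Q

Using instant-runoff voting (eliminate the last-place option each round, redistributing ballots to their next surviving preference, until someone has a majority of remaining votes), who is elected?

S

Round 1: Q 9, R 7, P 2, S 8. Eliminate P.
Round 2: Q 11, R 7, S 8. Eliminate R.
Round 3: Q 11, S 15. S has a majority.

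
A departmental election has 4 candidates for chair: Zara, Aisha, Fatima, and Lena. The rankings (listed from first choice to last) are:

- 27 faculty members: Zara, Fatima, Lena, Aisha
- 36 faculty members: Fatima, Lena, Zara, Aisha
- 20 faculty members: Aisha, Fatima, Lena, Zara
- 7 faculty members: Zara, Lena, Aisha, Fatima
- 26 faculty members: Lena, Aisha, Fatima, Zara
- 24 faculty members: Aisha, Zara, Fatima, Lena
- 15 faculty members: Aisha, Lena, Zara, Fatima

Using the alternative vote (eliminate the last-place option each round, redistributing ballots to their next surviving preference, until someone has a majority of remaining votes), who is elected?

Aisha

Round 1: Zara 34, Aisha 59, Fatima 36, Lena 26. Eliminate Lena.
Round 2: Zara 34, Aisha 85, Fatima 36. Aisha has a majority.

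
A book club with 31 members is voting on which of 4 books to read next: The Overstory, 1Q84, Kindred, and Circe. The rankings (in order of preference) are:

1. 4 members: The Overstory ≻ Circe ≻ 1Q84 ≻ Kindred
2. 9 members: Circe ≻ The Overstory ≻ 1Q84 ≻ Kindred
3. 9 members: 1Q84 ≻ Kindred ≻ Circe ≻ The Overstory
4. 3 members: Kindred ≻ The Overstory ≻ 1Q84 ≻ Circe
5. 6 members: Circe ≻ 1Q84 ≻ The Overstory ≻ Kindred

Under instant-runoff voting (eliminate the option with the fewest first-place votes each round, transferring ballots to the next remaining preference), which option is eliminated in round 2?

The Overstory

Round 1: The Overstory 4, 1Q84 9, Kindred 3, Circe 15. Eliminate Kindred.
Round 2: The Overstory 7, 1Q84 9, Circe 15. Eliminate The Overstory.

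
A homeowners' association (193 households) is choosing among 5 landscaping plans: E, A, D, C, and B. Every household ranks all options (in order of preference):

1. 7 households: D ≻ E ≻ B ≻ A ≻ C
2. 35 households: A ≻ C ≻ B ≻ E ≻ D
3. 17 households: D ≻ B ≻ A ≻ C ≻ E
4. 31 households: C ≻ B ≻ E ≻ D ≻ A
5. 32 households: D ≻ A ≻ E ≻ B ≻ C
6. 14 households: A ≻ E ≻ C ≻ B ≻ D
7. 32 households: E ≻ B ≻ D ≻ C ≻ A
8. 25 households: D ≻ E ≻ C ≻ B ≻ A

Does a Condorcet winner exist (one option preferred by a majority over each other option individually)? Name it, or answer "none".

Checking pairwise contests:
A beats E 98–95.
D beats A 144–49.
E beats D 112–81.
E beats C 110–83.
E beats B 110–83.
Every option loses at least one head-to-head, so there is no Condorcet winner.

none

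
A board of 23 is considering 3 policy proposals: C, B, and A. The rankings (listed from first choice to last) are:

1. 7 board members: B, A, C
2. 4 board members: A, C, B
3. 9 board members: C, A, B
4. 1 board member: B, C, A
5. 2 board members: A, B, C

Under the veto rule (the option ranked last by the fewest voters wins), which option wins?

Last-place votes: C 9, B 13, A 1.
A is ranked last by the fewest voters, so A wins.

A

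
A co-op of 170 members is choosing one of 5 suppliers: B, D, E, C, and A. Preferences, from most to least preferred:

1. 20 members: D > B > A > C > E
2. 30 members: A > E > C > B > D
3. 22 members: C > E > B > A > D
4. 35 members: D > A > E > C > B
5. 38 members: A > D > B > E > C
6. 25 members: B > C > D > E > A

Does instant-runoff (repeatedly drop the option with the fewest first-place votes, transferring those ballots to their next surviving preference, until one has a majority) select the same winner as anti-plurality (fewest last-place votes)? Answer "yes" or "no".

no

Instant-runoff — R1 B 25, D 55, E 0, C 22, A 68 (E out); R2 B 25, D 55, C 22, A 68 (C out); R3 B 47, D 55, A 68 (B out); R4 D 80, A 90 (A winner). Winner: A.
Anti-plurality — last-place votes: B 35, D 52, E 20, C 38, A 25. Winner: E.
The two methods disagree.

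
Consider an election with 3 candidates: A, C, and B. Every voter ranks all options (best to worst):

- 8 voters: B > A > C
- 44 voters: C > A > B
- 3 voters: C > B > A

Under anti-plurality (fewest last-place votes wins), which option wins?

Last-place votes: A 3, C 8, B 44.
A is ranked last by the fewest voters, so A wins.

A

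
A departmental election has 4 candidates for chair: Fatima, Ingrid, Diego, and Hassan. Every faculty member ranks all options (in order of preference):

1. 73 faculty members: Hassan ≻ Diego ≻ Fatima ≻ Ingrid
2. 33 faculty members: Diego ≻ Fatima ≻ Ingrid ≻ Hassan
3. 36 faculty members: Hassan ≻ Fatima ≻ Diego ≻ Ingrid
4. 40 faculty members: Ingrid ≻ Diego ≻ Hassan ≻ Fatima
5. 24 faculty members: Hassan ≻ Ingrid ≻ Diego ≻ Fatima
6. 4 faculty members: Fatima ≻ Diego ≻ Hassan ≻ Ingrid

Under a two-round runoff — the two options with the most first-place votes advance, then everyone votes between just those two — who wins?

Hassan

Round 1 first-place votes: Fatima 4, Ingrid 40, Diego 33, Hassan 133.
Hassan and Ingrid advance.
Runoff: Hassan is preferred to Ingrid by 137 voters; Ingrid by 73.
Hassan wins the runoff.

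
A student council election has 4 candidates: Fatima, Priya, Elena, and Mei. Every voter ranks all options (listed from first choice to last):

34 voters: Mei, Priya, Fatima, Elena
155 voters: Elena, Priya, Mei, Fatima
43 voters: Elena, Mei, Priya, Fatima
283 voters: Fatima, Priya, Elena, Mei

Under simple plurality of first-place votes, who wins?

Fatima

First-place votes: Fatima 283, Priya 0, Elena 198, Mei 34.
Fatima has the most first-place votes.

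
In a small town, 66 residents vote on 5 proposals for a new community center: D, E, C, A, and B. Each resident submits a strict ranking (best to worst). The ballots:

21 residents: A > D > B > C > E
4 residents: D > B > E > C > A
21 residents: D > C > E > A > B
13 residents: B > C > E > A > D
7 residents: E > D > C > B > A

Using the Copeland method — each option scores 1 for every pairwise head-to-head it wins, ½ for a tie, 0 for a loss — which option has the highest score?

D: beats E, C, and B; loses to A → score 3.
E: beats A; loses to D, C, and B → score 1.
C: beats E and A; loses to D and B → score 2.
A: beats D and B; loses to E and C → score 2.
B: beats E and C; loses to D and A → score 2.
D has the best pairwise record.

D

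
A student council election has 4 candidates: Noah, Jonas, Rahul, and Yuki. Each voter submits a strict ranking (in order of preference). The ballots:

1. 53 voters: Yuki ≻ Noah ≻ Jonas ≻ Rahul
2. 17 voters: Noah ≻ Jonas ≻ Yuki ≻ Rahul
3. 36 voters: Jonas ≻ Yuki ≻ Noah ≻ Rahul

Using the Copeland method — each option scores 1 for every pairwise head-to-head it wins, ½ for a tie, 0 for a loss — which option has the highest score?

Noah: beats Jonas and Rahul; loses to Yuki → score 2.
Jonas: beats Rahul; ties Yuki; loses to Noah → score 1.5.
Rahul: loses to Noah, Jonas, and Yuki → score 0.
Yuki: beats Noah and Rahul; ties Jonas → score 2.5.
Yuki has the best pairwise record.

Yuki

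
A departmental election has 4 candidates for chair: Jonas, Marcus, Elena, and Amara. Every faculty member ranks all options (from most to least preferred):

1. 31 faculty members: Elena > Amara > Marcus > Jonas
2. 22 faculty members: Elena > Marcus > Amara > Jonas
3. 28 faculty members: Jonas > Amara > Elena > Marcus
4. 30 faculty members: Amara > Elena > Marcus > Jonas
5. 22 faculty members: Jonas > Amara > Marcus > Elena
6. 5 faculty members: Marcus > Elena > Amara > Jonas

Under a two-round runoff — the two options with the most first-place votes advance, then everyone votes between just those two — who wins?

Elena

Round 1 first-place votes: Jonas 50, Marcus 5, Elena 53, Amara 30.
Elena and Jonas advance.
Runoff: Elena is preferred to Jonas by 88 voters; Jonas by 50.
Elena wins the runoff.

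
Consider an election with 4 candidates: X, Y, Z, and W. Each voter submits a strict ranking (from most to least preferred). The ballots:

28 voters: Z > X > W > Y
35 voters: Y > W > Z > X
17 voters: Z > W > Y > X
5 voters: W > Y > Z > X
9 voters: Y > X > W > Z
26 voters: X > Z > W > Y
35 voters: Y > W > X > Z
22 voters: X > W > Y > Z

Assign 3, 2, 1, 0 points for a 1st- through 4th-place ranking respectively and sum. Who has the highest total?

W

X: 28·2 + 35·0 + 17·0 + 5·0 + 9·2 + 26·3 + 35·1 + 22·3 = 253
Y: 28·0 + 35·3 + 17·1 + 5·2 + 9·3 + 26·0 + 35·3 + 22·1 = 286
Z: 28·3 + 35·1 + 17·3 + 5·1 + 9·0 + 26·2 + 35·0 + 22·0 = 227
W: 28·1 + 35·2 + 17·2 + 5·3 + 9·1 + 26·1 + 35·2 + 22·2 = 296
W has the highest Borda score (296).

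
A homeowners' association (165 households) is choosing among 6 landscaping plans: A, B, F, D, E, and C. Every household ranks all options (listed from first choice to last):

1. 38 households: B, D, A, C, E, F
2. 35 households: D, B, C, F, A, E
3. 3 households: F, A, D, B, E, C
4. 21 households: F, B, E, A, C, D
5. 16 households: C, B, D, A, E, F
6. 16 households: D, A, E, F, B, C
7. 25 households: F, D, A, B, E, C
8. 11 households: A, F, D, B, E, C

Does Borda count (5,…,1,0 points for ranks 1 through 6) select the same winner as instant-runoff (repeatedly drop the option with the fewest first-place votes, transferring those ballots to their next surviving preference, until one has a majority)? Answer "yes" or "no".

no

Borda — scores: A 429, B 572, F 391, D 597, E 204, C 282. Winner: D.
Instant-runoff — R1 A 11, B 38, F 49, D 51, E 0, C 16 (E out); R2 A 11, B 38, F 49, D 51, C 16 (A out); R3 B 38, F 60, D 51, C 16 (C out); R4 B 54, F 60, D 51 (D out); R5 B 89, F 76 (B winner). Winner: B.
The two methods disagree.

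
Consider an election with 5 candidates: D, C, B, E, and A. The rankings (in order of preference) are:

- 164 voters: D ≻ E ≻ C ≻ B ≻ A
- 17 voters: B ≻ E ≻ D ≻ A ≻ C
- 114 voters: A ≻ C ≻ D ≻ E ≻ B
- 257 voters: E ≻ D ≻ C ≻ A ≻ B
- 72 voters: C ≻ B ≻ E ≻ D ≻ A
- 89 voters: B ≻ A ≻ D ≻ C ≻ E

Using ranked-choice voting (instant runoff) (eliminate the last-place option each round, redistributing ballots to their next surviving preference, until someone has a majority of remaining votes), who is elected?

Round 1: D 164, C 72, B 106, E 257, A 114. Eliminate C.
Round 2: D 164, B 178, E 257, A 114. Eliminate A.
Round 3: D 278, B 178, E 257. Eliminate B.
Round 4: D 367, E 346. D has a majority.

D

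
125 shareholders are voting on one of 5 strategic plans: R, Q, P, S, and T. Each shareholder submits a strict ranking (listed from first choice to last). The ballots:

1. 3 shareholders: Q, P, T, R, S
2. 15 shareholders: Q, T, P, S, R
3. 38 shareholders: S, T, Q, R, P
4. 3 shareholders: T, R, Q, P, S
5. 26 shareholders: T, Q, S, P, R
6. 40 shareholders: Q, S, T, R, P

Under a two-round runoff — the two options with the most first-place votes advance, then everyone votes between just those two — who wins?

Round 1 first-place votes: R 0, Q 58, P 0, S 38, T 29.
Q and S advance.
Runoff: Q is preferred to S by 87 voters; S by 38.
Q wins the runoff.

Q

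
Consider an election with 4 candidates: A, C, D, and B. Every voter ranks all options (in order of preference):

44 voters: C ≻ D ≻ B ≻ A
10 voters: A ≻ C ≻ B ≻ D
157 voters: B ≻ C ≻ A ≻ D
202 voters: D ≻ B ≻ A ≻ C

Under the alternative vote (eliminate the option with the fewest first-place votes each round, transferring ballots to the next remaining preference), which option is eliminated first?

Round 1: A 10, C 44, D 202, B 157. Eliminate A.

A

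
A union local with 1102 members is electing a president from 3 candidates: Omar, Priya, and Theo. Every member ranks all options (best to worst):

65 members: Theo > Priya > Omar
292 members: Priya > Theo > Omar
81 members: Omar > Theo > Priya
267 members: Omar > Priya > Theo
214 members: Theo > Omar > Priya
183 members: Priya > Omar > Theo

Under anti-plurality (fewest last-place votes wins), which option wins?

Priya

Last-place votes: Omar 357, Priya 295, Theo 450.
Priya is ranked last by the fewest voters, so Priya wins.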